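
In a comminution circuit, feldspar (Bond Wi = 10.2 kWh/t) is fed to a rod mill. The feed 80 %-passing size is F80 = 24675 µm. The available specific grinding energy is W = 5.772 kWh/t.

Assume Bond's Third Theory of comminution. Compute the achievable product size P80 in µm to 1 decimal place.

P80 = 252.3 µm

W = 10 Wi (P80^-0.5 − F80^-0.5)
⇒ 1/√P80 = W/(10 Wi) + 1/√F80
  = 5.7720/(10·10.2) + 1/√24675 = 0.056588 + 0.006366 = 0.062954
P80 = (1/0.062954)² = 15.8845² = 252.32 µm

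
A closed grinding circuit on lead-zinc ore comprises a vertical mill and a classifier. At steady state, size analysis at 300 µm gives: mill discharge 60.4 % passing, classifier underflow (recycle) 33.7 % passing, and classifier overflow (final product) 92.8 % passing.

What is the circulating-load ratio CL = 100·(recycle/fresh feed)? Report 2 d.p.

Let r = R/F. Size balance at 300 µm:
Fd + Rd = Ru + Fo ⇒ R/F = (o−d)/(d−u)
r = (92.8 − 60.4)/(60.4 − 33.7) = 32.4/26.7 = 1.2135
CL = 100·r = 121.35 %

CL = 121.35 %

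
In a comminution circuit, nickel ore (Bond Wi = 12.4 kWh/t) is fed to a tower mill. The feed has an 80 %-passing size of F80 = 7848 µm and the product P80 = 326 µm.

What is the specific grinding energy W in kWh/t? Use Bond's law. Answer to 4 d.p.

W = 5.4680 kWh/t

W = 10·Wi·[P80^(−½) − F80^(−½)]
1/√326 = 0.055385;  1/√7848 = 0.011288
W = 10·12.4·(0.055385 − 0.011288) = 5.4680 kWh/t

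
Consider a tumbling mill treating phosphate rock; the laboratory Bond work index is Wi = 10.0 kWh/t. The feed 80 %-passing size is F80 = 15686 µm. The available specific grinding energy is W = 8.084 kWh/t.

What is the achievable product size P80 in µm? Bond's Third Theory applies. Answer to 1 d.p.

P80 = 126.7 µm

Bond: W = 10·Wi·(1/√P80 − 1/√F80)
⇒ 1/√P80 = W/(10·Wi) + 1/√F80
  = 8.0840/(10·10.0) + 1/√15686 = 0.080840 + 0.007984 = 0.088824
P80 = (1/0.088824)² = 11.2582² = 126.75 µm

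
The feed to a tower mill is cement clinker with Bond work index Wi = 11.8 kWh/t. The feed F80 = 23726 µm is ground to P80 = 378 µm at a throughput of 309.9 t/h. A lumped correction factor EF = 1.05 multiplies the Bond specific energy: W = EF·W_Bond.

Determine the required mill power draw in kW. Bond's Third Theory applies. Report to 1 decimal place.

P = 1725.6 kW

W = 10 Wi (1/√P80 − 1/√F80)  [Bond]
W = 10·11.8·(1/√378 − 1/√23726) = 10·11.8·(0.044942) = 5.3032 kWh/t
Apply correction: 5.3032 × 1.05 = 5.5684 kWh/t
Mill draw = 5.5684 × 309.9 = 1725.6 kW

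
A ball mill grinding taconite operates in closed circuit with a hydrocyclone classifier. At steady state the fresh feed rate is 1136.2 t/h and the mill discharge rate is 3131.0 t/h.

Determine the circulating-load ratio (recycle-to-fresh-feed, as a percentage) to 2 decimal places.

Mill node: discharge = fresh + recycle.
R = M − F = 3131.0 − 1136.2 = 1994.8 t/h
CL = 100·R/F = 100·1994.8/1136.2 = 175.57 %

CL = 175.57 %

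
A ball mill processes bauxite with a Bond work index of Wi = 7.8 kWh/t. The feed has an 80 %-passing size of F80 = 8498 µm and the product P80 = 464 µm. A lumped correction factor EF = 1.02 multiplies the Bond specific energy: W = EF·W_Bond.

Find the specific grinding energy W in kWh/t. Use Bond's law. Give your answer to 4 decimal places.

W = 10 Wi / √P80 − 10 Wi / √F80
1/√464 = 0.046424;  1/√8498 = 0.010848
W = 10·7.8·(0.046424 − 0.010848) = 2.7749 kWh/t
Corrected W = EF·W_Bond = 1.02·2.7749 = 2.8304 kWh/t

W = 2.8304 kWh/t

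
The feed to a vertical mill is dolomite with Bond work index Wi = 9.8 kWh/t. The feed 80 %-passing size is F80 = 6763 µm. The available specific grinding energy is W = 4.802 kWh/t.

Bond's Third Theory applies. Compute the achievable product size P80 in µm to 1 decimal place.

W = 10·Wi·[P80^(−½) − F80^(−½)]
1/√P80 = 1/√F80 + W/(10·Wi)
  = 4.8020/(10·9.8) + 1/√6763 = 0.049000 + 0.012160 = 0.061160
P80 = (1/0.061160)² = 16.3506² = 267.34 µm

P80 = 267.3 µm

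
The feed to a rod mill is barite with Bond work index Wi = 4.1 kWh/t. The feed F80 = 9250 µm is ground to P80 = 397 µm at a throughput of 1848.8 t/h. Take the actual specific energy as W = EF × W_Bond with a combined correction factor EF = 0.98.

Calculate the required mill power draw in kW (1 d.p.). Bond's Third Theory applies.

W = 10·Wi·(P80^(-½) − F80^(-½))
W = 10·4.1·(1/√397 − 1/√9250) = 10·4.1·(0.039791) = 1.6314 kWh/t
Corrected W = EF·W_Bond = 0.98·1.6314 = 1.5988 kWh/t
Mill draw = 1.5988 × 1848.8 = 2955.9 kW

P = 2955.9 kW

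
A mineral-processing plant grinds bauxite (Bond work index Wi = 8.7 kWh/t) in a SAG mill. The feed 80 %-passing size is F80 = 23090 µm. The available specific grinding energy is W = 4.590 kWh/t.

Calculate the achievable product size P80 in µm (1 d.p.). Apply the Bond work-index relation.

W = 10·Wi·(P80^(-½) − F80^(-½))
1/√P80 = 1/√F80 + W/(10·Wi)
  = 4.5900/(10·8.7) + 1/√23090 = 0.052759 + 0.006581 = 0.059340
P80 = (1/0.059340)² = 16.8522² = 284.00 µm

P80 = 284.0 µm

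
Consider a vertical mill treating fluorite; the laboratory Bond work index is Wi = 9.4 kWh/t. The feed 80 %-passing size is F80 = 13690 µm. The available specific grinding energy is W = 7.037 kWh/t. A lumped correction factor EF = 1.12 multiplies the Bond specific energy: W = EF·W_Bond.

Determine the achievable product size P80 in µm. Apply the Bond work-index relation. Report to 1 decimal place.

P80 = 176.0 µm

W = 10 Wi (P80^-0.5 − F80^-0.5)
W_Bond = W / EF = 7.037 / 1.12 = 6.2830 kWh/t
P80^(−½) = W_Bond/(10 Wi) + F80^(−½)
  = 6.2830/(10·9.4) + 1/√13690 = 0.066841 + 0.008547 = 0.075388
P80 = (1/0.075388)² = 13.2648² = 175.95 µm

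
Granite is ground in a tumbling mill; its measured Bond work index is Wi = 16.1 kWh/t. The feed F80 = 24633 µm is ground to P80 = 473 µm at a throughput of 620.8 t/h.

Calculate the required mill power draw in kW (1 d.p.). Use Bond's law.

P = 3958.8 kW

W = 10·Wi·(P80^(-½) − F80^(-½))
W = 10·16.1·(1/√473 − 1/√24633) = 10·16.1·(0.039609) = 6.3770 kWh/t
Power = W × throughput = 6.3770 kWh/t × 620.8 t/h = 3958.8 kW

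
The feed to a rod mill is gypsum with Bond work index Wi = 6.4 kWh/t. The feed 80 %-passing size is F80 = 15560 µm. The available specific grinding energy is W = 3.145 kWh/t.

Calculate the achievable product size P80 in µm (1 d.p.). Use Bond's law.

W = 10·Wi·(P80^(-½) − F80^(-½))
1/√P80 = 1/√F80 + W/(10·Wi)
  = 3.1450/(10·6.4) + 1/√15560 = 0.049141 + 0.008017 = 0.057157
P80 = (1/0.057157)² = 17.4956² = 306.10 µm

P80 = 306.1 µm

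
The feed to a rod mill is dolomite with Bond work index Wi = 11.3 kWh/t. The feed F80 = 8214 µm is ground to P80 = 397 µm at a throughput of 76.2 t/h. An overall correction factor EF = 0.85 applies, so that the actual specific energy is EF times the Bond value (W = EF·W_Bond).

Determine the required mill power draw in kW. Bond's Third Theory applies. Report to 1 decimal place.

P = 286.6 kW

Bond:  W = 10 Wi (1/√P − 1/√F)
W = 10·11.3·(1/√397 − 1/√8214) = 10·11.3·(0.039155) = 4.4245 kWh/t
Apply correction: 4.4245 × 0.85 = 3.7608 kWh/t
P_mill = W·ṁ = 3.7608·76.2 = 286.6 kW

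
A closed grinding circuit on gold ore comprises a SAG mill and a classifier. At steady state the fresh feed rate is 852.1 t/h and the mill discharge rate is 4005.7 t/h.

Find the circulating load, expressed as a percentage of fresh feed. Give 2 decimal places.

Steady state: M = F + R.
R = M − F = 4005.7 − 852.1 = 3153.6 t/h
CL = 100·R/F = 100·3153.6/852.1 = 370.10 %

CL = 370.10 %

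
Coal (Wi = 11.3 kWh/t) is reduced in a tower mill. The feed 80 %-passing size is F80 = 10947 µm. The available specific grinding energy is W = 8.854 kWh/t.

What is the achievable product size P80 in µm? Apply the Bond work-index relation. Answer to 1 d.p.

W_Bond = 10·Wi·(1/√P₈₀ − 1/√F₈₀)
P80^-0.5 = F80^-0.5 + W/(10 Wi)
  = 8.8540/(10·11.3) + 1/√10947 = 0.078354 + 0.009558 = 0.087912
P80 = (1/0.087912)² = 11.3751² = 129.39 µm

P80 = 129.4 µm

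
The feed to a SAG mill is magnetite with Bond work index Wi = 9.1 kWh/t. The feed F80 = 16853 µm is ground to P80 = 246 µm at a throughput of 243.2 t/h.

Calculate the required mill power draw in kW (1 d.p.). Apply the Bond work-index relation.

P = 1240.6 kW

W = 10·Wi·[P80^(−½) − F80^(−½)]
W = 10·9.1·(1/√246 − 1/√16853) = 10·9.1·(0.056055) = 5.1010 kWh/t
P_mill = W·ṁ = 5.1010·243.2 = 1240.6 kW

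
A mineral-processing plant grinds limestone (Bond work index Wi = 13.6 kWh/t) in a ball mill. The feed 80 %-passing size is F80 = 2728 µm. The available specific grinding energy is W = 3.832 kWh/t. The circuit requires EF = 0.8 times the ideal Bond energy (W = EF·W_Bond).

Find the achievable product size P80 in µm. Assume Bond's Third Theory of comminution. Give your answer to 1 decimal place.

W = 10 Wi / √P80 − 10 Wi / √F80
W_Bond = W / EF = 3.832 / 0.8 = 4.7900 kWh/t
⇒ 1/√P80 = W_Bond/(10·Wi) + 1/√F80
  = 4.7900/(10·13.6) + 1/√2728 = 0.035221 + 0.019146 = 0.054367
P80 = (1/0.054367)² = 18.3937² = 338.33 µm

P80 = 338.3 µm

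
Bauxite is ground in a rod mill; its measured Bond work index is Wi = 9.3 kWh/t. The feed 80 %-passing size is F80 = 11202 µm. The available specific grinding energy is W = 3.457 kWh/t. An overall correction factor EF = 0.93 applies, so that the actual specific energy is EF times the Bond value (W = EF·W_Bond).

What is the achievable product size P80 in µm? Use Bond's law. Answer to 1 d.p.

P80 = 409.5 µm

Bond:  W = 10 Wi (1/√P − 1/√F)
W_Bond = W / EF = 3.457 / 0.93 = 3.7172 kWh/t
⇒ 1/√P80 = W_Bond/(10·Wi) + 1/√F80
  = 3.7172/(10·9.3) + 1/√11202 = 0.039970 + 0.009448 = 0.049418
P80 = (1/0.049418)² = 20.2355² = 409.47 µm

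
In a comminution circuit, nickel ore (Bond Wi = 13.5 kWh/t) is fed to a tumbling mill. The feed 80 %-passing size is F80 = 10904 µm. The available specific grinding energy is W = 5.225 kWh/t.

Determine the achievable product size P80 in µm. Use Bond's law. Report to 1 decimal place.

P80 = 429.0 µm

Bond: W = 10·Wi·(1/√P80 − 1/√F80)
P80^-0.5 = F80^-0.5 + W/(10 Wi)
  = 5.2250/(10·13.5) + 1/√10904 = 0.038704 + 0.009577 = 0.048280
P80 = (1/0.048280)² = 20.7124² = 429.00 µm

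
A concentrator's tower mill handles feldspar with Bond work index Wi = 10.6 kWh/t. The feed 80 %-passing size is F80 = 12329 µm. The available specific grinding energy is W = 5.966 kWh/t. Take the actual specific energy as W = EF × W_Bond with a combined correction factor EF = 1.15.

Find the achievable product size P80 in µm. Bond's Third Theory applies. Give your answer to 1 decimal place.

P80 = 297.8 µm

W = 10 Wi (1/√P80 − 1/√F80)  [Bond]
W_Bond = W / EF = 5.966 / 1.15 = 5.1878 kWh/t
P80^(−½) = W_Bond/(10 Wi) + F80^(−½)
  = 5.1878/(10·10.6) + 1/√12329 = 0.048942 + 0.009006 = 0.057948
P80 = (1/0.057948)² = 17.2569² = 297.80 µm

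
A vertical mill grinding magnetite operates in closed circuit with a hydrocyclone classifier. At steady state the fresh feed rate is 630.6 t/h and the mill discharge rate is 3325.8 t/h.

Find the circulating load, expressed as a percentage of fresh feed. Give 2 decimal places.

CL = 427.40 %

Steady state: M = F + R.
R = M − F = 3325.8 − 630.6 = 2695.2 t/h
CL = 100·R/F = 100·2695.2/630.6 = 427.40 %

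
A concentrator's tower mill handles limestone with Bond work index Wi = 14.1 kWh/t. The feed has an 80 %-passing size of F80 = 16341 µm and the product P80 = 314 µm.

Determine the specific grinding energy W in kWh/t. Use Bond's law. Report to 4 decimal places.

W = 10·Wi·(P80^(-½) − F80^(-½))
1/√314 = 0.056433;  1/√16341 = 0.007823
W = 10·14.1·(0.056433 − 0.007823) = 6.8541 kWh/t

W = 6.8541 kWh/t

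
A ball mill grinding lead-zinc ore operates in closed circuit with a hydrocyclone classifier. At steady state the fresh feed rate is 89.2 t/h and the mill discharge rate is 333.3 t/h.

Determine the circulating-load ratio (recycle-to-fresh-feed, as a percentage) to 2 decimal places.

Mill node: discharge = fresh + recycle.
R = M − F = 333.3 − 89.2 = 244.1 t/h
CL = 100·R/F = 100·244.1/89.2 = 273.65 %

CL = 273.65 %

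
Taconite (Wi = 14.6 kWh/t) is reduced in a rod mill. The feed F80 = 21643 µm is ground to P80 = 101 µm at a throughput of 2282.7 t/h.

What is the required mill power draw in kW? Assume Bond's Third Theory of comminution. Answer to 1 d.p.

W = 10·Wi·(P80^(-½) − F80^(-½))
W = 10·14.6·(1/√101 − 1/√21643) = 10·14.6·(0.092706) = 13.5351 kWh/t
Power = W × throughput = 13.5351 kWh/t × 2282.7 t/h = 30896.6 kW

P = 30896.6 kW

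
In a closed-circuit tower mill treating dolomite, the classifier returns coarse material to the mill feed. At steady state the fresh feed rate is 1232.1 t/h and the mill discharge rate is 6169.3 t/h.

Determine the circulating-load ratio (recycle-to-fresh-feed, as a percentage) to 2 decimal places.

CL = 400.71 %

M = F + R at steady state, so:
R = M − F = 6169.3 − 1232.1 = 4937.2 t/h
CL = 100·R/F = 100·4937.2/1232.1 = 400.71 %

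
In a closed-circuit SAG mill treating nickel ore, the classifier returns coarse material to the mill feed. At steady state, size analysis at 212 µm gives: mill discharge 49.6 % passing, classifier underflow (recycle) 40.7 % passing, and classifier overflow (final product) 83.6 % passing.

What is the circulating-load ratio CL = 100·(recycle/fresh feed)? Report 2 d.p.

Two-product formula at 212 µm:
(1+r)d = ru + o → r = (o−d)/(d−u)
r = (83.6 − 49.6)/(49.6 − 40.7) = 34.0/8.9 = 3.8202
CL = 100·r = 382.02 %

CL = 382.02 %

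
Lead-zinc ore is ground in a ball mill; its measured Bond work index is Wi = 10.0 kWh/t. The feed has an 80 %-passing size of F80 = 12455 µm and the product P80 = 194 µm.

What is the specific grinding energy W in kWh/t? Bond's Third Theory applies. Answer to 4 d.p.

W = 6.2835 kWh/t

W = 10 Wi (1/√P80 − 1/√F80)  [Bond]
1/√194 = 0.071796;  1/√12455 = 0.008960
W = 10·10.0·(0.071796 − 0.008960) = 6.2835 kWh/t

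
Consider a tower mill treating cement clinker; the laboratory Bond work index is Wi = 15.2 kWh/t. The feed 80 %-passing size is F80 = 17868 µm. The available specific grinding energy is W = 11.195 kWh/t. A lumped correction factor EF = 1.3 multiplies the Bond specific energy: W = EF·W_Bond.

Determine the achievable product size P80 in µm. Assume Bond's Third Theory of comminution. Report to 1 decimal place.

P80 = 243.1 µm

Bond: W = 10·Wi·(1/√P80 − 1/√F80)
W_Bond = W / EF = 11.195 / 1.3 = 8.6115 kWh/t
⇒ 1/√P80 = W_Bond/(10·Wi) + 1/√F80
  = 8.6115/(10·15.2) + 1/√17868 = 0.056655 + 0.007481 = 0.064136
P80 = (1/0.064136)² = 15.5919² = 243.11 µm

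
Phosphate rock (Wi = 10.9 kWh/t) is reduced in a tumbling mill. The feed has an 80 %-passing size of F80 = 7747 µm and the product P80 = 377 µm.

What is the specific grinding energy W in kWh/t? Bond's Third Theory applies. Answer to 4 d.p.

Bond: W = 10·Wi·(1/√P80 − 1/√F80)
1/√377 = 0.051503;  1/√7747 = 0.011361
W = 10·10.9·(0.051503 − 0.011361) = 4.3754 kWh/t

W = 4.3754 kWh/t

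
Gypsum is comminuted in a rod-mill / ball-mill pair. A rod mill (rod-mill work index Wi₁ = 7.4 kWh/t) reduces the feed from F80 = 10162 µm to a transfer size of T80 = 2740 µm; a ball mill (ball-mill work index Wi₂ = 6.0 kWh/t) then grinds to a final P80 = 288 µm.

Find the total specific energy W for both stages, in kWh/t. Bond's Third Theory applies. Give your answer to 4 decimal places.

W = 3.0689 kWh/t

Bond:  W = 10 Wi (1/√P − 1/√F)
Stage 1 (10162→2740 µm, Wi₁=7.4): W₁ = 10·7.4·(0.019104 − 0.009920) = 0.6796 kWh/t
Stage 2 (2740→288 µm, Wi₂=6.0): W₂ = 10·6.0·(0.058926 − 0.019104) = 2.3893 kWh/t
W = W₁ + W₂ = 0.6796 + 2.3893 = 3.0689 kWh/t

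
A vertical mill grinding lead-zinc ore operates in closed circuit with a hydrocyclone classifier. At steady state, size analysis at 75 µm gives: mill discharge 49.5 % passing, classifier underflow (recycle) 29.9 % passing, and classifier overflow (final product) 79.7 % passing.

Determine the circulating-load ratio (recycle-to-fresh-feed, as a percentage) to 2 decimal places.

CL = 154.08 %

Balance %-passing 75 µm (r = R/F):
Fd + Rd = Ru + Fo ⇒ R/F = (o−d)/(d−u)
r = (79.7 − 49.5)/(49.5 − 29.9) = 30.2/19.6 = 1.5408
CL = 100·r = 154.08 %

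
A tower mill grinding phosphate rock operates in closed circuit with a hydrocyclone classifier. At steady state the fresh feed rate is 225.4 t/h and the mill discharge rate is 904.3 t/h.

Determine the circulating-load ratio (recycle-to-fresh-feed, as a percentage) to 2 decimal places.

CL = 301.20 %

Discharge = new feed + return, hence
R = M − F = 904.3 − 225.4 = 678.9 t/h
CL = 100·R/F = 100·678.9/225.4 = 301.20 %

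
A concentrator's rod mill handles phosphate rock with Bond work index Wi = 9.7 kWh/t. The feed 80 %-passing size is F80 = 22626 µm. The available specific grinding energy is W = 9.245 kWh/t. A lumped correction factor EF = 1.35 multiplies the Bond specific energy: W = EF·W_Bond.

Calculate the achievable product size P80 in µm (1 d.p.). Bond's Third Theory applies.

W = 10·Wi·(P80^(-½) − F80^(-½))
W_Bond = W / EF = 9.245 / 1.35 = 6.8481 kWh/t
1/√P80 = 1/√F80 + W_Bond/(10·Wi)
  = 6.8481/(10·9.7) + 1/√22626 = 0.070599 + 0.006648 = 0.077248
P80 = (1/0.077248)² = 12.9454² = 167.58 µm

P80 = 167.6 µm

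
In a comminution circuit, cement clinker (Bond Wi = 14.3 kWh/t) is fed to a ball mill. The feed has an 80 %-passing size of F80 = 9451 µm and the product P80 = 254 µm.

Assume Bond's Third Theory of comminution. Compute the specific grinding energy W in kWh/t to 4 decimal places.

W = 10·Wi·(P80^(-½) − F80^(-½))
1/√254 = 0.062746;  1/√9451 = 0.010286
W = 10·14.3·(0.062746 − 0.010286) = 7.5017 kWh/t

W = 7.5017 kWh/t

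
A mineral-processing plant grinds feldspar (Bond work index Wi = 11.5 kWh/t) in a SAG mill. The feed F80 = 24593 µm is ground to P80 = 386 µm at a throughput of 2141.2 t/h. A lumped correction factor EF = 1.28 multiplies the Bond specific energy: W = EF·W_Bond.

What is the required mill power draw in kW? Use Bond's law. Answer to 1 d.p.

P = 14032.6 kW

W = 10 Wi (1/√P80 − 1/√F80)  [Bond]
W = 10·11.5·(1/√386 − 1/√24593) = 10·11.5·(0.044522) = 5.1200 kWh/t
With EF = 1.28: W = 5.1200·1.28 = 6.5536 kWh/t
P = W·T = 6.5536·2141.2 = 14032.6 kW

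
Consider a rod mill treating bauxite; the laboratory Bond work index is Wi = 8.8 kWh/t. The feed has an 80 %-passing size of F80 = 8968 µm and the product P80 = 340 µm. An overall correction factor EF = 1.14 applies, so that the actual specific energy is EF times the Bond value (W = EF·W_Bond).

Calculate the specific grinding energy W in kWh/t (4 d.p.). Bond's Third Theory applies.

W_Bond = 10·Wi·(1/√P₈₀ − 1/√F₈₀)
1/√340 = 0.054233;  1/√8968 = 0.010560
W = 10·8.8·(0.054233 − 0.010560) = 3.8432 kWh/t
With EF = 1.14: W = 3.8432·1.14 = 4.3813 kWh/t

W = 4.3813 kWh/t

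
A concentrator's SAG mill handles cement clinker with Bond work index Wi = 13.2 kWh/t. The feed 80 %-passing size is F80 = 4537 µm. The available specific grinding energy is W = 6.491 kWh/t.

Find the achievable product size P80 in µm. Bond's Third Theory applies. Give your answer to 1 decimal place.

P80 = 244.0 µm

W = 10 Wi (P80^-0.5 − F80^-0.5)
P80^(−½) = W/(10 Wi) + F80^(−½)
  = 6.4910/(10·13.2) + 1/√4537 = 0.049174 + 0.014846 = 0.064020
P80 = (1/0.064020)² = 15.6200² = 243.98 µm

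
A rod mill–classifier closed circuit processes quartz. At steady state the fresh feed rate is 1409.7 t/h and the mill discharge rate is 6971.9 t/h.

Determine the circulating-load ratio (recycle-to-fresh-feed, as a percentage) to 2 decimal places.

CL = 394.57 %

M = F + R at steady state, so:
R = M − F = 6971.9 − 1409.7 = 5562.2 t/h
CL = 100·R/F = 100·5562.2/1409.7 = 394.57 %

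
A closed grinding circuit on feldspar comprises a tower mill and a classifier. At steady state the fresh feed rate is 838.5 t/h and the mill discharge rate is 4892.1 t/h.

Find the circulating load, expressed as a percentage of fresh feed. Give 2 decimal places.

M = F + R at steady state, so:
R = M − F = 4892.1 − 838.5 = 4053.6 t/h
CL = 100·R/F = 100·4053.6/838.5 = 483.43 %

CL = 483.43 %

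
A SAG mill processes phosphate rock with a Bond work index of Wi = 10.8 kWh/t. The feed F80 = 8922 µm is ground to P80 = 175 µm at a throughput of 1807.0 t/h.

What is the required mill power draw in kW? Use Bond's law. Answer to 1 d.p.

W = 10 Wi / √P80 − 10 Wi / √F80
W = 10·10.8·(1/√175 − 1/√8922) = 10·10.8·(0.065006) = 7.0206 kWh/t
Mill draw = 7.0206 × 1807.0 = 12686.3 kW

P = 12686.3 kW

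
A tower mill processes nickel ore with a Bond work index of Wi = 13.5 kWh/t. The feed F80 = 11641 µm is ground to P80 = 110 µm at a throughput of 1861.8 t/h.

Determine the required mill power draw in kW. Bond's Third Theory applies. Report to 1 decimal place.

P = 21635.1 kW

Bond: W = 10·Wi·(1/√P80 − 1/√F80)
W = 10·13.5·(1/√110 − 1/√11641) = 10·13.5·(0.086078) = 11.6205 kWh/t
P = W·T = 11.6205·1861.8 = 21635.1 kW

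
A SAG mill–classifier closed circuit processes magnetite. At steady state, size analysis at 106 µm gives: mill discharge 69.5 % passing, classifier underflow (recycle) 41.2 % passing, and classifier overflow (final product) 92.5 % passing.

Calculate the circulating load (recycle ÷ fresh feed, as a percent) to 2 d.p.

Classifier node, passing 106 µm:
r = (o − d)/(d − u)
r = (92.5 − 69.5)/(69.5 − 41.2) = 23.0/28.3 = 0.8127
CL = 100·r = 81.27 %

CL = 81.27 %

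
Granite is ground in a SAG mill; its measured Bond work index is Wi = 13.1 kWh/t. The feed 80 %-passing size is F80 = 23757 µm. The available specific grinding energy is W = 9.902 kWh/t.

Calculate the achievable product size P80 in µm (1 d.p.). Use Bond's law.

Bond:  W = 10 Wi (1/√P − 1/√F)
⇒ 1/√P80 = W/(10·Wi) + 1/√F80
  = 9.9020/(10·13.1) + 1/√23757 = 0.075588 + 0.006488 = 0.082076
P80 = (1/0.082076)² = 12.1839² = 148.45 µm

P80 = 148.4 µm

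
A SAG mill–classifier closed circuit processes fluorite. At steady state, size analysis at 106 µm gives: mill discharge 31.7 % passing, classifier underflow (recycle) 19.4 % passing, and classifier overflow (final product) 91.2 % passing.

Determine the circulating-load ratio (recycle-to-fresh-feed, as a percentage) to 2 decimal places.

CL = 483.74 %

Classifier node, passing 106 µm:
(1+r)·d = r·u + o ⇒ r = (o−d)/(d−u)
r = (91.2 − 31.7)/(31.7 − 19.4) = 59.5/12.3 = 4.8374
CL = 100·r = 483.74 %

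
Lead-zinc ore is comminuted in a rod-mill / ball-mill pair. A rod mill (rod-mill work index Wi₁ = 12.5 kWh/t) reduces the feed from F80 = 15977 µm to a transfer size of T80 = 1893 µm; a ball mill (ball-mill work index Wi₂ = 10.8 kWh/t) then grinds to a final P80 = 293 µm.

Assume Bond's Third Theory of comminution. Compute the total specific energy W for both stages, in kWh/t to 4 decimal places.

W = 5.7112 kWh/t

W_Bond = 10·Wi·(1/√P₈₀ − 1/√F₈₀)
Stage 1 (15977→1893 µm, Wi₁=12.5): W₁ = 10·12.5·(0.022984 − 0.007911) = 1.8841 kWh/t
Stage 2 (1893→293 µm, Wi₂=10.8): W₂ = 10·10.8·(0.058421 − 0.022984) = 3.8272 kWh/t
W = W₁ + W₂ = 1.8841 + 3.8272 = 5.7112 kWh/t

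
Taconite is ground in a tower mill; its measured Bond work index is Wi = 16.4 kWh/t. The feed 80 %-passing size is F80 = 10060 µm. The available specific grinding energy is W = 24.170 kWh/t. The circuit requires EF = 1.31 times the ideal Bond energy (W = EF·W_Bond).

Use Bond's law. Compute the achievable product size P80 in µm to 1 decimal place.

W_Bond = 10·Wi·(1/√P₈₀ − 1/√F₈₀)
W_Bond = W / EF = 24.170 / 1.31 = 18.4504 kWh/t
⇒ 1/√P80 = W_Bond/(10·Wi) + 1/√F80
  = 18.4504/(10·16.4) + 1/√10060 = 0.112502 + 0.009970 = 0.122472
P80 = (1/0.122472)² = 8.1651² = 66.67 µm

P80 = 66.7 µm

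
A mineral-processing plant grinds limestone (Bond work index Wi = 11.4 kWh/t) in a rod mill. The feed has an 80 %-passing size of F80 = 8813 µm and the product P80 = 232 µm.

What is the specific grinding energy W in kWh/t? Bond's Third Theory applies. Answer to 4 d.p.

W = 6.2701 kWh/t

W = 10 Wi (1/√P80 − 1/√F80)  [Bond]
1/√232 = 0.065653;  1/√8813 = 0.010652
W = 10·11.4·(0.065653 − 0.010652) = 6.2701 kWh/t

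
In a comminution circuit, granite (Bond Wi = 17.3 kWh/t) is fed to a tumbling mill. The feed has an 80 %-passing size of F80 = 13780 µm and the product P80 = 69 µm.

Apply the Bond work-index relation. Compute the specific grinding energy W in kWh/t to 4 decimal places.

Bond: W = 10·Wi·(1/√P80 − 1/√F80)
1/√69 = 0.120386;  1/√13780 = 0.008519
W = 10·17.3·(0.120386 − 0.008519) = 19.3530 kWh/t

W = 19.3530 kWh/t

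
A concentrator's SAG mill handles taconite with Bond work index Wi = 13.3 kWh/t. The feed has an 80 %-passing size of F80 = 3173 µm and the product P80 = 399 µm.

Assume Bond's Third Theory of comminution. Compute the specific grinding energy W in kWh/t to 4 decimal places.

Bond:  W = 10 Wi (1/√P − 1/√F)
1/√399 = 0.050063;  1/√3173 = 0.017753
W = 10·13.3·(0.050063 − 0.017753) = 4.2972 kWh/t

W = 4.2972 kWh/t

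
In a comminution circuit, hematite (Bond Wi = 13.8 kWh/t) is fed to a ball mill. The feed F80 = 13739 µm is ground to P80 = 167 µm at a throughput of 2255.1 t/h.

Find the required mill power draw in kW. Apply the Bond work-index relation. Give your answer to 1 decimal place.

Bond: W = 10·Wi·(1/√P80 − 1/√F80)
W = 10·13.8·(1/√167 − 1/√13739) = 10·13.8·(0.068851) = 9.5014 kWh/t
Power = W × throughput = 9.5014 kWh/t × 2255.1 t/h = 21426.7 kW

P = 21426.7 kW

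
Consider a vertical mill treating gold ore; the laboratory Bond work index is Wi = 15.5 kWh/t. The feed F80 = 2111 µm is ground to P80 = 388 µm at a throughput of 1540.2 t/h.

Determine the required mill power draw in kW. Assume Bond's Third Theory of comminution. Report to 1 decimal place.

W = 10·Wi·(P80^(-½) − F80^(-½))
W = 10·15.5·(1/√388 − 1/√2111) = 10·15.5·(0.029002) = 4.4954 kWh/t
P = W·T = 4.4954·1540.2 = 6923.8 kW

P = 6923.8 kW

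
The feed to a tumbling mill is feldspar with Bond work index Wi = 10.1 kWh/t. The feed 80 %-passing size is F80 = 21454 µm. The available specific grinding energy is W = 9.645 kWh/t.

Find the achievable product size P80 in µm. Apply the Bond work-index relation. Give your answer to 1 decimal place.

W = 10 Wi (P80^-0.5 − F80^-0.5)
P80^-0.5 = F80^-0.5 + W/(10 Wi)
  = 9.6450/(10·10.1) + 1/√21454 = 0.095495 + 0.006827 = 0.102322
P80 = (1/0.102322)² = 9.7730² = 95.51 µm

P80 = 95.5 µm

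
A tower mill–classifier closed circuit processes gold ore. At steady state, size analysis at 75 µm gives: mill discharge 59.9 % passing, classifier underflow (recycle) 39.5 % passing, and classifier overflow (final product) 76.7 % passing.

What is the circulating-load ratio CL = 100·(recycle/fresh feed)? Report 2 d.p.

CL = 82.35 %

Classifier node, passing 75 µm:
d + r·d = r·u + o → r(d−u) = o−d
r = (76.7 − 59.9)/(59.9 − 39.5) = 16.8/20.4 = 0.8235
CL = 100·r = 82.35 %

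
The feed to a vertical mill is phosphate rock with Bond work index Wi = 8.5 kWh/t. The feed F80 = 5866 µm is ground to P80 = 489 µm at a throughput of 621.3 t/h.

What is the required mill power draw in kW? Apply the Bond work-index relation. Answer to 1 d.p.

P = 1698.6 kW

W_Bond = 10·Wi·(1/√P₈₀ − 1/√F₈₀)
W = 10·8.5·(1/√489 − 1/√5866) = 10·8.5·(0.032165) = 2.7340 kWh/t
Power = W × throughput = 2.7340 kWh/t × 621.3 t/h = 1698.6 kW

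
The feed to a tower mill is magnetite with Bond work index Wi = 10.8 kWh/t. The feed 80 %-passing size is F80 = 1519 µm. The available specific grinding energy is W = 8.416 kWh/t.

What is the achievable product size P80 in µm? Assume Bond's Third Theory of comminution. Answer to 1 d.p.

W = 10 Wi / √P80 − 10 Wi / √F80
⇒ 1/√P80 = W/(10·Wi) + 1/√F80
  = 8.4160/(10·10.8) + 1/√1519 = 0.077926 + 0.025658 = 0.103584
P80 = (1/0.103584)² = 9.6540² = 93.20 µm

P80 = 93.2 µm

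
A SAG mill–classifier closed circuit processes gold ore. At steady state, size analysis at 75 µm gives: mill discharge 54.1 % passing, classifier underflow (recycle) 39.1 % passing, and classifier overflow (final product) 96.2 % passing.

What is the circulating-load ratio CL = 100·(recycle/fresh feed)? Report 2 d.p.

Mass balance on the −75 µm fraction:
d + r·d = r·u + o → r(d−u) = o−d
r = (96.2 − 54.1)/(54.1 − 39.1) = 42.1/15.0 = 2.8067
CL = 100·r = 280.67 %

CL = 280.67 %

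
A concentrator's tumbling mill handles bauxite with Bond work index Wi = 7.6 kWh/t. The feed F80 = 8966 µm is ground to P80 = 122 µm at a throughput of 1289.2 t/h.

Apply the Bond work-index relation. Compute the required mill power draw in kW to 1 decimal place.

P = 7835.9 kW

W_Bond = 10·Wi·(1/√P₈₀ − 1/√F₈₀)
W = 10·7.6·(1/√122 − 1/√8966) = 10·7.6·(0.079975) = 6.0781 kWh/t
P = W·T = 6.0781·1289.2 = 7835.9 kW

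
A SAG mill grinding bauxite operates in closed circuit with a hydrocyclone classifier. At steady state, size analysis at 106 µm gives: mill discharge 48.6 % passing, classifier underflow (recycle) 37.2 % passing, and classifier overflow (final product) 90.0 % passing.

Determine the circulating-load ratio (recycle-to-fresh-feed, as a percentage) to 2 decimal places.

CL = 363.16 %

Classifier node, passing 106 µm:
(1+r)·d = r·u + o ⇒ r = (o−d)/(d−u)
r = (90.0 − 48.6)/(48.6 − 37.2) = 41.4/11.4 = 3.6316
CL = 100·r = 363.16 %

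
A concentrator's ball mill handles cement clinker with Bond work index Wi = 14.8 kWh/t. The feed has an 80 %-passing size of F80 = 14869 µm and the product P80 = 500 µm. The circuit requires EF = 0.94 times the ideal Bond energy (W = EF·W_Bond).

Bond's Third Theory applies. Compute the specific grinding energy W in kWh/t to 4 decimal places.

W = 5.0807 kWh/t

Bond:  W = 10 Wi (1/√P − 1/√F)
1/√500 = 0.044721;  1/√14869 = 0.008201
W = 10·14.8·(0.044721 − 0.008201) = 5.4050 kWh/t
Corrected W = EF·W_Bond = 0.94·5.4050 = 5.0807 kWh/t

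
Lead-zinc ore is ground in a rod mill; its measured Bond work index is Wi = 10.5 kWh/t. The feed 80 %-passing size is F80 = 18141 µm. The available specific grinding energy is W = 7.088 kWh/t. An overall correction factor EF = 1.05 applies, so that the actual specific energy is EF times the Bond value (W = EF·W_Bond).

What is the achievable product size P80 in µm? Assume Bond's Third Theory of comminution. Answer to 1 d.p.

P80 = 194.4 µm

W = 10·Wi·(P80^(-½) − F80^(-½))
W_Bond = W / EF = 7.088 / 1.05 = 6.7505 kWh/t
⇒ 1/√P80 = W_Bond/(10·Wi) + 1/√F80
  = 6.7505/(10·10.5) + 1/√18141 = 0.064290 + 0.007425 = 0.071715
P80 = (1/0.071715)² = 13.9441² = 194.44 µm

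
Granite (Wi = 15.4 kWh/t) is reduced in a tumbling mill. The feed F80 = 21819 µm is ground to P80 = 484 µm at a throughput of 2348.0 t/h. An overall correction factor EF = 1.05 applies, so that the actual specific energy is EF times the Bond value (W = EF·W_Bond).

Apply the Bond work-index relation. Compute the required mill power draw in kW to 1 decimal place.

P = 14687.5 kW

W = 10·Wi·[P80^(−½) − F80^(−½)]
W = 10·15.4·(1/√484 − 1/√21819) = 10·15.4·(0.038685) = 5.9574 kWh/t
W_actual = 1.05 × 5.9574 = 6.2553 kWh/t
P = W·T = 6.2553·2348.0 = 14687.5 kW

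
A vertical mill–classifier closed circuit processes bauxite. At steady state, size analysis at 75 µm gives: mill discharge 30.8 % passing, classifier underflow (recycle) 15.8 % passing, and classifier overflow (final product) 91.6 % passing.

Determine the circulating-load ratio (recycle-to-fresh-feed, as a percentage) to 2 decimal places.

CL = 405.33 %

Classifier node, passing 75 µm:
Fd + Rd = Ru + Fo ⇒ R/F = (o−d)/(d−u)
r = (91.6 − 30.8)/(30.8 − 15.8) = 60.8/15.0 = 4.0533
CL = 100·r = 405.33 %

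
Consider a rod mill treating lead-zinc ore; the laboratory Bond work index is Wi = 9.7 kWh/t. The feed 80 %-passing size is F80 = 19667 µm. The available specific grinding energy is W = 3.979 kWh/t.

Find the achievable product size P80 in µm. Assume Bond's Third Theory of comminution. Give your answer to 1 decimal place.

W = 10 Wi / √P80 − 10 Wi / √F80
P80^(−½) = W/(10 Wi) + F80^(−½)
  = 3.9790/(10·9.7) + 1/√19667 = 0.041021 + 0.007131 = 0.048151
P80 = (1/0.048151)² = 20.7679² = 431.30 µm

P80 = 431.3 µm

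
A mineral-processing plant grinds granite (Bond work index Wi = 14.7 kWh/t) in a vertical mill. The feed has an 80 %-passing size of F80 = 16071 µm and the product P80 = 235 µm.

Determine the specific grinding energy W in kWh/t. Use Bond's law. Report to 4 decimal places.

W = 8.4297 kWh/t

W = 10·Wi·(P80^(-½) − F80^(-½))
1/√235 = 0.065233;  1/√16071 = 0.007888
W = 10·14.7·(0.065233 − 0.007888) = 8.4297 kWh/t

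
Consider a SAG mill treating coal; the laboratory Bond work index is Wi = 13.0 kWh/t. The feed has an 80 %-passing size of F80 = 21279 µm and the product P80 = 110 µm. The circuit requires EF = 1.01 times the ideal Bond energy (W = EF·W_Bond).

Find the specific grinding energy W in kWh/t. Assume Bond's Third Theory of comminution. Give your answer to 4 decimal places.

W = 10 Wi / √P80 − 10 Wi / √F80
1/√110 = 0.095346;  1/√21279 = 0.006855
W = 10·13.0·(0.095346 − 0.006855) = 11.5038 kWh/t
Corrected W = EF·W_Bond = 1.01·11.5038 = 11.6189 kWh/t

W = 11.6189 kWh/t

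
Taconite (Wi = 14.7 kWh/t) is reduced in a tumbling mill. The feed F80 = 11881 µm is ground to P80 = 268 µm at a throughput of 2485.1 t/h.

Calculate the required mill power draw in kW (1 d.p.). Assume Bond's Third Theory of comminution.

W = 10·Wi·[P80^(−½) − F80^(−½)]
W = 10·14.7·(1/√268 − 1/√11881) = 10·14.7·(0.051910) = 7.6308 kWh/t
Mill draw = 7.6308 × 2485.1 = 18963.4 kW

P = 18963.4 kW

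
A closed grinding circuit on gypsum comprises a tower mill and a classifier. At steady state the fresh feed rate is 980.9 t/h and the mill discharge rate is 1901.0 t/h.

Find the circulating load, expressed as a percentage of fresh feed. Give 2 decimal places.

CL = 93.80 %

Mill node: discharge = fresh + recycle.
R = M − F = 1901.0 − 980.9 = 920.1 t/h
CL = 100·R/F = 100·920.1/980.9 = 93.80 %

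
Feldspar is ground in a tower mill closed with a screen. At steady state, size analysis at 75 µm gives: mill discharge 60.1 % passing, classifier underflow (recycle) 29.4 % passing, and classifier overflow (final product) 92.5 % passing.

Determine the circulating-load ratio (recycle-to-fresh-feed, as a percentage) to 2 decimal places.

CL = 105.54 %

Mass balance on the −75 µm fraction:
(1+r)d = ru + o → r = (o−d)/(d−u)
r = (92.5 − 60.1)/(60.1 − 29.4) = 32.4/30.7 = 1.0554
CL = 100·r = 105.54 %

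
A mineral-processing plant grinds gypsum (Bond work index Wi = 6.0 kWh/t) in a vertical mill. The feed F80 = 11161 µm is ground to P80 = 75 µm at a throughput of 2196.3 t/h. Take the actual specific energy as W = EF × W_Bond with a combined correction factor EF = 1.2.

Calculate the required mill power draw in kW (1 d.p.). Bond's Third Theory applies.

W = 10 Wi (P80^-0.5 − F80^-0.5)
W = 10·6.0·(1/√75 − 1/√11161) = 10·6.0·(0.106004) = 6.3603 kWh/t
W_actual = 1.2 × 6.3603 = 7.6323 kWh/t
P_mill = W·ṁ = 7.6323·2196.3 = 16762.9 kW

P = 16762.9 kW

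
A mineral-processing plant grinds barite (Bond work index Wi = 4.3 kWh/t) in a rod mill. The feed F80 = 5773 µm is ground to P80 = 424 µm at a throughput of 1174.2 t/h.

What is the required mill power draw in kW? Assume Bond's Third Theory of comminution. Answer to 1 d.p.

P = 1787.5 kW

W_Bond = 10·Wi·(1/√P₈₀ − 1/√F₈₀)
W = 10·4.3·(1/√424 − 1/√5773) = 10·4.3·(0.035403) = 1.5223 kWh/t
Power = W × throughput = 1.5223 kWh/t × 1174.2 t/h = 1787.5 kW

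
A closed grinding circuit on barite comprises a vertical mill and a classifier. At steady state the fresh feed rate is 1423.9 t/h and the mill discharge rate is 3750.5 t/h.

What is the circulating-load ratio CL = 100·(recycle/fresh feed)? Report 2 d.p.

Discharge = new feed + return, hence
R = M − F = 3750.5 − 1423.9 = 2326.6 t/h
CL = 100·R/F = 100·2326.6/1423.9 = 163.40 %

CL = 163.40 %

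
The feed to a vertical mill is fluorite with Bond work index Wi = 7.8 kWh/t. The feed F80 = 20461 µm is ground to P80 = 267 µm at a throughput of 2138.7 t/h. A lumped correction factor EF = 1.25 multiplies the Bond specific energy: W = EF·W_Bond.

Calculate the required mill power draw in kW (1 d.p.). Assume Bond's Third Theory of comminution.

P = 11303.6 kW

W = 10·Wi·(P80^(-½) − F80^(-½))
W = 10·7.8·(1/√267 − 1/√20461) = 10·7.8·(0.054208) = 4.2282 kWh/t
W_actual = 1.25 × 4.2282 = 5.2853 kWh/t
P_mill = W·ṁ = 5.2853·2138.7 = 11303.6 kW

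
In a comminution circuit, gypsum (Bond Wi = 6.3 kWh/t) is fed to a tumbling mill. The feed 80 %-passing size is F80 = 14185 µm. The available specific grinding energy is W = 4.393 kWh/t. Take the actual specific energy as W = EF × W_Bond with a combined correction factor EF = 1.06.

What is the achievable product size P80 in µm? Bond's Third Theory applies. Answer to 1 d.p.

P80 = 181.7 µm

Bond: W = 10·Wi·(1/√P80 − 1/√F80)
W_Bond = W / EF = 4.393 / 1.06 = 4.1443 kWh/t
P80^(−½) = W_Bond/(10 Wi) + F80^(−½)
  = 4.1443/(10·6.3) + 1/√14185 = 0.065783 + 0.008396 = 0.074179
P80 = (1/0.074179)² = 13.4808² = 181.73 µm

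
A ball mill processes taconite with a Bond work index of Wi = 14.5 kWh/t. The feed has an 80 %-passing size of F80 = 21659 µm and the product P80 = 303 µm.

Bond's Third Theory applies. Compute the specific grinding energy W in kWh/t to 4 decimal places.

W_Bond = 10·Wi·(1/√P₈₀ − 1/√F₈₀)
1/√303 = 0.057448;  1/√21659 = 0.006795
W = 10·14.5·(0.057448 − 0.006795) = 7.3448 kWh/t

W = 7.3448 kWh/t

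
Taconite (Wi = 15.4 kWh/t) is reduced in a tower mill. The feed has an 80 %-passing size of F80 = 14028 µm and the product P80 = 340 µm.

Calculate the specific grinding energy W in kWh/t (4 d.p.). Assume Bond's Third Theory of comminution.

W = 10 Wi (1/√P80 − 1/√F80)  [Bond]
1/√340 = 0.054233;  1/√14028 = 0.008443
W = 10·15.4·(0.054233 − 0.008443) = 7.0516 kWh/t

W = 7.0516 kWh/t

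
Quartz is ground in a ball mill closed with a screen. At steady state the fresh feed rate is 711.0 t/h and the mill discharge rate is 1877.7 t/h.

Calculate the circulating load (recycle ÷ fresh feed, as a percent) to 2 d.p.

Discharge = new feed + return, hence
R = M − F = 1877.7 − 711.0 = 1166.7 t/h
CL = 100·R/F = 100·1166.7/711.0 = 164.09 %

CL = 164.09 %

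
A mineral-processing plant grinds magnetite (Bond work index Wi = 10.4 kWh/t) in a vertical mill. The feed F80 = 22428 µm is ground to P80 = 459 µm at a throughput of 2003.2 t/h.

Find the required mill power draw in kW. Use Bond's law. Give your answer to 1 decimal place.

W = 10 Wi / √P80 − 10 Wi / √F80
W = 10·10.4·(1/√459 − 1/√22428) = 10·10.4·(0.039999) = 4.1599 kWh/t
P = W·T = 4.1599·2003.2 = 8333.0 kW

P = 8333.0 kW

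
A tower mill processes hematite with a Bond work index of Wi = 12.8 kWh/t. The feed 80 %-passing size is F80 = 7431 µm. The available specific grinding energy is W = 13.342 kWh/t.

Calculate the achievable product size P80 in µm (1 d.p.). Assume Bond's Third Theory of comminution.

Bond: W = 10·Wi·(1/√P80 − 1/√F80)
P80^-0.5 = F80^-0.5 + W/(10 Wi)
  = 13.3420/(10·12.8) + 1/√7431 = 0.104234 + 0.011600 = 0.115835
P80 = (1/0.115835)² = 8.6330² = 74.53 µm

P80 = 74.5 µm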